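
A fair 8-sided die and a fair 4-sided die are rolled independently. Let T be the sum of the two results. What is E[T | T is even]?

7

P(T is even) = 1/2.
Σ over the event: 2·1/32 + 4·3/32 + 6·1/8 + 8·1/8 + 10·3/32 + 12·1/32 = 7/2.
E[T | T is even] = (7/2) / (1/2) = 7.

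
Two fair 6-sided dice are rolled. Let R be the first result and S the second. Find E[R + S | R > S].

7

P(R > S) = 5/12.
Summing (R+S)·P(x,y) over outcomes with R > S gives 35/12.
E[R + S | R > S] = (35/12) / (5/12) = 7.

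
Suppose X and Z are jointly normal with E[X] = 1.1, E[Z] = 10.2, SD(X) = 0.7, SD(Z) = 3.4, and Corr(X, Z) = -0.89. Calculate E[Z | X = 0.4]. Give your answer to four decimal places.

E[Z | X=x] = μ_Z + ρ(σ_Z/σ_X)(x − μ_X) for jointly normal variables.
E[Z | X=0.4] = 10.2 + (-0.89)·(3.4/0.7)·(0.4 − (1.1)) = 10.2 + (-4.3229)·(-0.7) = 13.2260.

13.2260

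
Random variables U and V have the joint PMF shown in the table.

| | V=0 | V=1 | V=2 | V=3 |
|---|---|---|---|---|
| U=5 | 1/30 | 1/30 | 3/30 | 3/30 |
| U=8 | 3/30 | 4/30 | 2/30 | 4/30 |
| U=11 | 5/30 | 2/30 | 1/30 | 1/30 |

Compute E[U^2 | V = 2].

54

P(V = 2) = 1/5.
Σ U^2·P over the event = 25·(3/30) + 64·(2/30) + 121·(1/30) = 54/5.
E[U^2 | V = 2] = (54/5) / (1/5) = 54.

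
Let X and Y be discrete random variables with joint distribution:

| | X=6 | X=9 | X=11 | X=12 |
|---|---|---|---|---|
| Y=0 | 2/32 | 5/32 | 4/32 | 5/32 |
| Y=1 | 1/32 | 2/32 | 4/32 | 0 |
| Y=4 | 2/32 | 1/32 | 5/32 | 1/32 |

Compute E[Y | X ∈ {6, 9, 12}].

P(X ∈ {6, 9, 12}) = 19/32.
Σ Y·P over the event = 0·(2/32) + 1·(1/32) + 4·(2/32) + 0·(5/32) + 1·(2/32) + 4·(1/32) + 0·(5/32) + 4·(1/32) = 19/32.
E[Y | X ∈ {6, 9, 12}] = (19/32) / (19/32) = 1.

1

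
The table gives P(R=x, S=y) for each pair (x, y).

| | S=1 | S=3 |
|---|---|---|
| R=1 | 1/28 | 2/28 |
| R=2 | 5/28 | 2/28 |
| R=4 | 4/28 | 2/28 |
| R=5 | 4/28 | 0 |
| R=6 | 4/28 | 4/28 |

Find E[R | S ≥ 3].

P(S ≥ 3) = 5/14.
Summing R·P(R=x,S=y) over the conditioning event gives 19/14.
E[R | S ≥ 3] = (19/14) / (5/14) = 19/5.

19/5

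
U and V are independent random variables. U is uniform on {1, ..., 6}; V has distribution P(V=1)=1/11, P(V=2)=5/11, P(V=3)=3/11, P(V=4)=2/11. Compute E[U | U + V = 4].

P(U + V = 4) = 3/22.
Summing U·P(x,y) over outcomes with U + V = 4 gives 8/33.
E[U | U + V = 4] = (8/33) / (3/22) = 16/9.

16/9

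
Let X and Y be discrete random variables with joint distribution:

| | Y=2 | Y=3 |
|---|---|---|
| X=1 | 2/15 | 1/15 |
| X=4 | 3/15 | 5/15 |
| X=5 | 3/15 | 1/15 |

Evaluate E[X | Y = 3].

26/7

P(Y = 3) = 7/15.
Σ X·P over the event = 1·(1/15) + 4·(5/15) + 5·(1/15) = 26/15.
E[X | Y = 3] = (26/15) / (7/15) = 26/7.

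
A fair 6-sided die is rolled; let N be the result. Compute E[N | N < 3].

3/2

Given N < 3, N is equally likely to be any of {1, 2}.
E[N | N < 3] = (1 + 2) / 2 = 3/2.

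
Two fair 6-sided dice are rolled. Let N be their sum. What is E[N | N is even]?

7

P(N is even) = 1/2.
Σ over the event: 2·1/36 + 4·1/12 + 6·5/36 + 8·5/36 + 10·1/12 + 12·1/36 = 7/2.
E[N | N is even] = (7/2) / (1/2) = 7.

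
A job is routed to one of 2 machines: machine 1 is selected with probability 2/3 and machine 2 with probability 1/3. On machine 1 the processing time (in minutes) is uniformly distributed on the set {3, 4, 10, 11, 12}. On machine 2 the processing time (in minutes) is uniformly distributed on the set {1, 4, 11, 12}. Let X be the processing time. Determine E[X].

23/3

E[X | machine 1] = (3+4+10+11+12)/5 = 8.
E[X | machine 2] = (1+4+11+12)/4 = 7.
By the law of total expectation,
E[X] = (2/3)·(8) + (1/3)·(7) = 23/3.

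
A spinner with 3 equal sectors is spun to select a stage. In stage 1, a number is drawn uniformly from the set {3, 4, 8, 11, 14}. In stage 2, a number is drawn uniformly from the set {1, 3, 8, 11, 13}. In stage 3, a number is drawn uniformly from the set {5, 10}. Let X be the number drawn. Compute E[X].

E[X | stage 1] = (3+4+8+11+14)/5 = 8.
E[X | stage 2] = (1+3+8+11+13)/5 = 36/5.
E[X | stage 3] = (5+10)/2 = 15/2.
By the law of total expectation,
E[X] = (1/3)·(8) + (1/3)·(36/5) + (1/3)·(15/2) = 227/30.

227/30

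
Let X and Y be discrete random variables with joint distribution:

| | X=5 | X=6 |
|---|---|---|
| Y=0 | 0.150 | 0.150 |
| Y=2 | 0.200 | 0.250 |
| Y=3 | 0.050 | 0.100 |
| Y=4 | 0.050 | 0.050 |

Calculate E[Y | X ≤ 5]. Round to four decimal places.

P(X ≤ 5) = 0.450.
Σ Y·P over the event = 0·(0.150) + 2·(0.200) + 3·(0.050) + 4·(0.050) = 0.750.
E[Y | X ≤ 5] = (0.750) / (0.450) = 1.6667.

1.6667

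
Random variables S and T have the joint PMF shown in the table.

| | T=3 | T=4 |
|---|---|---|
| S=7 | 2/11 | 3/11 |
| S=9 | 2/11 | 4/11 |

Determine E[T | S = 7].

18/5

P(S = 7) = 5/11.
Σ T·P over the event = 3·(2/11) + 4·(3/11) = 18/11.
E[T | S = 7] = (18/11) / (5/11) = 18/5.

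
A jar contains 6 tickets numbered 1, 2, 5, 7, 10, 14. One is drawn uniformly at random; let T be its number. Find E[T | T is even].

26/3

P(T is even) = 1/2.
Σ over the event: 2·1/6 + 10·1/6 + 14·1/6 = 13/3.
E[T | T is even] = (13/3) / (1/2) = 26/3.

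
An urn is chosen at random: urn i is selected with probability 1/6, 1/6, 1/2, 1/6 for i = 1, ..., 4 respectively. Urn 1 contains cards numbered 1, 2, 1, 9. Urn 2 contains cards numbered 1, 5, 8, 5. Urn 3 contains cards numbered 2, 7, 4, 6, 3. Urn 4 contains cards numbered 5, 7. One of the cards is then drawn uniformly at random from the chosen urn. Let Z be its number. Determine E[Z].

68/15

E[Z | urn 1] = (1+2+1+9)/4 = 13/4.
E[Z | urn 2] = (1+5+8+5)/4 = 19/4.
E[Z | urn 3] = (2+7+4+6+3)/5 = 22/5.
E[Z | urn 4] = (5+7)/2 = 6.
By the law of total expectation,
E[Z] = (1/6)·(13/4) + (1/6)·(19/4) + (1/2)·(22/5) + (1/6)·(6) = 68/15.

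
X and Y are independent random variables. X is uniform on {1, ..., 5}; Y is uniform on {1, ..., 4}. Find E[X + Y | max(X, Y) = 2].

10/3

Outcomes with max(X, Y) = 2: (1,2), (2,1), (2,2), each with probability 1/20.
E[X + Y | max(X, Y) = 2] = (3 + 3 + 4) / 3 = 10/3.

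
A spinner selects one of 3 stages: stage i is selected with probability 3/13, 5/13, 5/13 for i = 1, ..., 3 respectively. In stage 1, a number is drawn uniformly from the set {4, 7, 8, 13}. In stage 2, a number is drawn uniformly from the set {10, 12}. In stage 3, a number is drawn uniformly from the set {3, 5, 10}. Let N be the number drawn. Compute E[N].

E[N | stage 1] = (4+7+8+13)/4 = 8.
E[N | stage 2] = (10+12)/2 = 11.
E[N | stage 3] = (3+5+10)/3 = 6.
E[N] = (3/13)·(8) + (5/13)·(11) + (5/13)·(6) = 109/13.

109/13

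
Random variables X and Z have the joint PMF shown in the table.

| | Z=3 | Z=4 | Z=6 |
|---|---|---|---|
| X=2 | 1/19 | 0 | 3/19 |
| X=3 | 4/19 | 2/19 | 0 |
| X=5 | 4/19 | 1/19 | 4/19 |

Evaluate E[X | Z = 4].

11/3

P(Z = 4) = 3/19.
Summing X·P(X=x,Z=y) over the conditioning event gives 11/19.
E[X | Z = 4] = (11/19) / (3/19) = 11/3.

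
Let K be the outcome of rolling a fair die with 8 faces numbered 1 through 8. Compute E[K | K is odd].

Given K is odd, K is equally likely to be any of {1, 3, 5, 7}.
E[K | K is odd] = (1 + 3 + 5 + 7) / 4 = 4.

4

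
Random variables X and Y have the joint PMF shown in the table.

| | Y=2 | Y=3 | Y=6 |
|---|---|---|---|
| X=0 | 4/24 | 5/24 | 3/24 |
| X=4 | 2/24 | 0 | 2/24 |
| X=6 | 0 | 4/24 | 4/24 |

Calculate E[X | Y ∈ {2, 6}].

P(Y ∈ {2, 6}) = 5/8.
Σ X·P over the event = 0·(4/24) + 0·(3/24) + 4·(2/24) + 4·(2/24) + 6·(4/24) = 5/3.
E[X | Y ∈ {2, 6}] = (5/3) / (5/8) = 8/3.

8/3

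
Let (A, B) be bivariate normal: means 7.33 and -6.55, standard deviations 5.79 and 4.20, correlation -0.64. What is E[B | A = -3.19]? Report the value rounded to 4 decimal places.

-1.6661

For a bivariate normal, E[B | A=x] = μ_B + ρ·(σ_B/σ_A)·(x − μ_A).
E[B | A=-3.19] = -6.55 + (-0.64)·(4.20/5.79)·(-3.19 − (7.33)) = -6.55 + (-0.46425)·(-10.52) = -1.6661.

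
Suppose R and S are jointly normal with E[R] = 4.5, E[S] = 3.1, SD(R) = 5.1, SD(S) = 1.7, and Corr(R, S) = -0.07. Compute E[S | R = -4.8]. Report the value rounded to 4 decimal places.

E[S | R=x] = μ_S + ρ(σ_S/σ_R)(x − μ_R) for jointly normal variables.
E[S | R=-4.8] = 3.1 + (-0.07)·(1.7/5.1)·(-4.8 − (4.5)) = 3.1 + (-0.023333)·(-9.3) = 3.3170.

3.3170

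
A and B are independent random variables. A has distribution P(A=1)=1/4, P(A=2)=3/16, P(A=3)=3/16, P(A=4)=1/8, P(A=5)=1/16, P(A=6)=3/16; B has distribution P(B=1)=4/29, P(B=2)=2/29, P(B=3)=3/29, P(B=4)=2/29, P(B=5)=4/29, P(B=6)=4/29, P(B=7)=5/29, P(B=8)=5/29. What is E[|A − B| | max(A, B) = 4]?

40/21

P(max(A, B) = 4) = 21/232.
Summing |A−B|·P(x,y) over outcomes with max(A, B) = 4 gives 5/29.
E[|A − B| | max(A, B) = 4] = (5/29) / (21/232) = 40/21.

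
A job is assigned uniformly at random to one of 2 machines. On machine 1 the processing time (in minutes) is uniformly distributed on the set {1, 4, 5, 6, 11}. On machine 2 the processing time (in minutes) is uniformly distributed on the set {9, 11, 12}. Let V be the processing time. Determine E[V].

E[V | machine 1] = (1+4+5+6+11)/5 = 27/5.
E[V | machine 2] = (9+11+12)/3 = 32/3.
By the law of total expectation,
E[V] = (1/2)·(27/5) + (1/2)·(32/3) = 241/30.

241/30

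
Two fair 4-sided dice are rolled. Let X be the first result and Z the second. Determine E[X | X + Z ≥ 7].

11/3

Outcomes with X + Z ≥ 7: (3,4), (4,3), (4,4), each with probability 1/16.
E[X | X + Z ≥ 7] = (3 + 4 + 4) / 3 = 11/3.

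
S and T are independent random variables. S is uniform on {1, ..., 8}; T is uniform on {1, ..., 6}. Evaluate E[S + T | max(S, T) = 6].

P(max(S, T) = 6) = 11/48.
Summing (S+T)·P(x,y) over outcomes with max(S, T) = 6 gives 17/8.
E[S + T | max(S, T) = 6] = (17/8) / (11/48) = 102/11.

102/11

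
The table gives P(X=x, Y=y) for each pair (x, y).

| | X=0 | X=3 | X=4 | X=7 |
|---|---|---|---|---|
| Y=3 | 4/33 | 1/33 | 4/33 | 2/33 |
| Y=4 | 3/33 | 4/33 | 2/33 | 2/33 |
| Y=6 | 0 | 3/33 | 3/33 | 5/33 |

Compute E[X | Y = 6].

56/11

P(Y = 6) = 1/3.
Σ X·P over the event = 3·(3/33) + 4·(3/33) + 7·(5/33) = 56/33.
E[X | Y = 6] = (56/33) / (1/3) = 56/11.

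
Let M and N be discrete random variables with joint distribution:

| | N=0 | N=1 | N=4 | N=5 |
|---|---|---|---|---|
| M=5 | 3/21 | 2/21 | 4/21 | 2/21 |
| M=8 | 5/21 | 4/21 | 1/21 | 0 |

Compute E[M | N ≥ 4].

38/7

P(N ≥ 4) = 1/3.
Σ M·P over the event = 5·(4/21) + 5·(2/21) + 8·(1/21) = 38/21.
E[M | N ≥ 4] = (38/21) / (1/3) = 38/7.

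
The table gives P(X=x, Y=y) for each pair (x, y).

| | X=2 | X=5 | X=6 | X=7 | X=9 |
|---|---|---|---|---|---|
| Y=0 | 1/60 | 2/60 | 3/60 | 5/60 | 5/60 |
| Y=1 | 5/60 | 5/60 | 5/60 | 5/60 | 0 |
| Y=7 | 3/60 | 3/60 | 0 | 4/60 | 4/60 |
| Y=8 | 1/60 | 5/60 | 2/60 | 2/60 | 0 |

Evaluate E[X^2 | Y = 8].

P(Y = 8) = 1/6.
Summing X^2·P(X=x,Y=y) over the conditioning event gives 299/60.
E[X^2 | Y = 8] = (299/60) / (1/6) = 299/10.

299/10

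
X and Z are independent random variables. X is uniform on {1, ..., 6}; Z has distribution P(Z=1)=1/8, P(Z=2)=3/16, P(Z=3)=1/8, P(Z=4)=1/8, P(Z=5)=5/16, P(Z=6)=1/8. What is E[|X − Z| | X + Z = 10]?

8/9

P(X + Z = 10) = 3/32.
Summing |X−Z|·P(x,y) over outcomes with X + Z = 10 gives 1/12.
E[|X − Z| | X + Z = 10] = (1/12) / (3/32) = 8/9.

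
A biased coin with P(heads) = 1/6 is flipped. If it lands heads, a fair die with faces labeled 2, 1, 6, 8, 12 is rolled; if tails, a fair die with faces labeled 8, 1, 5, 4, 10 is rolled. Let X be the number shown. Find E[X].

E[X | heads] = (2+1+6+8+12)/5 = 29/5.
E[X | tails] = (8+1+5+4+10)/5 = 28/5.
E[X] = (1/6)·(29/5) + (5/6)·(28/5) = 169/30.

169/30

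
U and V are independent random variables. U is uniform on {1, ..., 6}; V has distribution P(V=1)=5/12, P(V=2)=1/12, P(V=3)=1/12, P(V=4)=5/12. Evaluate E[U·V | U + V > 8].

238/11

P(U + V > 8) = 11/72.
Summing UV·P(x,y) over outcomes with U + V > 8 gives 119/36.
E[U·V | U + V > 8] = (119/36) / (11/72) = 238/11.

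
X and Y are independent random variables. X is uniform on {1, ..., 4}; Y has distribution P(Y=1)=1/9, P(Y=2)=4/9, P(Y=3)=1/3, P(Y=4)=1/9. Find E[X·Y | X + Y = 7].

12

P(X + Y = 7) = 1/9.
Summing XY·P(x,y) over outcomes with X + Y = 7 gives 4/3.
E[X·Y | X + Y = 7] = (4/3) / (1/9) = 12.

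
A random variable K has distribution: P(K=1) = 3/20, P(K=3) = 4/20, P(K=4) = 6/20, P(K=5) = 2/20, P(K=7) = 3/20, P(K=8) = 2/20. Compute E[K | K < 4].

15/7

P(K < 4) = 7/20.
Σ over the event: 1·3/20 + 3·1/5 = 3/4.
E[K | K < 4] = (3/4) / (7/20) = 15/7.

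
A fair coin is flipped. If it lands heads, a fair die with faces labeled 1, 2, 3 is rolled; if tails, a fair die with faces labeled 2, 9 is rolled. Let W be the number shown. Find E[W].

E[W | heads] = (1+2+3)/3 = 2.
E[W | tails] = (2+9)/2 = 11/2.
E[W] = (1/2)·(2) + (1/2)·(11/2) = 15/4.

15/4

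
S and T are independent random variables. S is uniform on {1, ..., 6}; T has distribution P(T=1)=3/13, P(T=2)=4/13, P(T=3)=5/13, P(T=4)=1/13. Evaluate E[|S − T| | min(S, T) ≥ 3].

P(min(S, T) ≥ 3) = 4/13.
Summing |S−T|·P(x,y) over outcomes with min(S, T) ≥ 3 gives 17/39.
E[|S − T| | min(S, T) ≥ 3] = (17/39) / (4/13) = 17/12.

17/12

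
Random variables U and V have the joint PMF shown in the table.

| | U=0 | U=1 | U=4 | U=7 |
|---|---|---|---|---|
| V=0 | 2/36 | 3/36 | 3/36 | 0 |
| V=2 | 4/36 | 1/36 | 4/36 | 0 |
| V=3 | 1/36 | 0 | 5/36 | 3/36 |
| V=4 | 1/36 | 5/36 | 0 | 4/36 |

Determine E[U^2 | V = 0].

51/8

P(V = 0) = 2/9.
Σ U^2·P over the event = 0·(2/36) + 1·(3/36) + 16·(3/36) = 17/12.
E[U^2 | V = 0] = (17/12) / (2/9) = 51/8.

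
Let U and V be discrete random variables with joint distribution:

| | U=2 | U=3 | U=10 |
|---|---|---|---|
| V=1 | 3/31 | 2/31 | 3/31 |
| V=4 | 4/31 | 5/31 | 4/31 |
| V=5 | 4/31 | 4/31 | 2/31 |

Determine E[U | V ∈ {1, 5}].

41/9

P(V ∈ {1, 5}) = 18/31.
Σ U·P over the event = 2·(3/31) + 2·(4/31) + 3·(2/31) + 3·(4/31) + 10·(3/31) + 10·(2/31) = 82/31.
E[U | V ∈ {1, 5}] = (82/31) / (18/31) = 41/9.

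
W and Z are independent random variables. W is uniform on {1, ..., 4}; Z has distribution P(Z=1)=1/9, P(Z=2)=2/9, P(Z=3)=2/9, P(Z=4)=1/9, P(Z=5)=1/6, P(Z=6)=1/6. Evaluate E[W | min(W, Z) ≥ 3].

7/2

P(min(W, Z) ≥ 3) = 1/3.
Summing W·P(x,y) over outcomes with min(W, Z) ≥ 3 gives 7/6.
E[W | min(W, Z) ≥ 3] = (7/6) / (1/3) = 7/2.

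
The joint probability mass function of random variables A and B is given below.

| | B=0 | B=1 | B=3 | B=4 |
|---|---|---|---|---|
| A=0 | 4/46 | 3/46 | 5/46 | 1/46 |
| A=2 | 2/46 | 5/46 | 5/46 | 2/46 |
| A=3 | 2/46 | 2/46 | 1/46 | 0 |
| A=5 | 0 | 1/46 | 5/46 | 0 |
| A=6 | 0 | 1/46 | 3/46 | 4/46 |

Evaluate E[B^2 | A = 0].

64/13

P(A = 0) = 13/46.
Σ B^2·P over the event = 0·(4/46) + 1·(3/46) + 9·(5/46) + 16·(1/46) = 32/23.
E[B^2 | A = 0] = (32/23) / (13/46) = 64/13.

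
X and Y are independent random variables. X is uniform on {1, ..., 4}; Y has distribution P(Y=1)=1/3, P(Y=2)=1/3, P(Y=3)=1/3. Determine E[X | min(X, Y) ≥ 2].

P(min(X, Y) ≥ 2) = 1/2.
Summing X·P(x,y) over outcomes with min(X, Y) ≥ 2 gives 3/2.
E[X | min(X, Y) ≥ 2] = (3/2) / (1/2) = 3.

3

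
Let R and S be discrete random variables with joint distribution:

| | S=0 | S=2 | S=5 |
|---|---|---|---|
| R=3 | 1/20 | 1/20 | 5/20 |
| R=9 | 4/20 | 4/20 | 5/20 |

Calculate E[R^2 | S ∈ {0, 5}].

261/5

P(S ∈ {0, 5}) = 3/4.
Summing R^2·P(R=x,S=y) over the conditioning event gives 783/20.
E[R^2 | S ∈ {0, 5}] = (783/20) / (3/4) = 261/5.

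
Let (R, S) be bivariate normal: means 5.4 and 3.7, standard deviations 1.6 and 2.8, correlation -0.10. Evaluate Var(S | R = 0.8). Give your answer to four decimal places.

The conditional variance in a bivariate normal is σ_S²(1 − ρ²), independent of x.
Var(S | R=0.8) = (2.8)²·(1 − (-0.10)²) = 7.84·0.99 = 7.7616.

7.7616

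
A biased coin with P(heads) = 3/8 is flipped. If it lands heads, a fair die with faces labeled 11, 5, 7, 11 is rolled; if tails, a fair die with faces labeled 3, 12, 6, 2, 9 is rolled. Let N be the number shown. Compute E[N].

115/16

E[N | heads] = (11+5+7+11)/4 = 17/2.
E[N | tails] = (3+12+6+2+9)/5 = 32/5.
E[N] = (3/8)·(17/2) + (5/8)·(32/5) = 115/16.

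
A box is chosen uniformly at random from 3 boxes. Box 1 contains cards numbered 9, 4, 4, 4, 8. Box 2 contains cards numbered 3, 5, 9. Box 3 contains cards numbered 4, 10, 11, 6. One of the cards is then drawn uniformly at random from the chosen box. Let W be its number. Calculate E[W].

E[W | box 1] = (9+4+4+4+8)/5 = 29/5.
E[W | box 2] = (3+5+9)/3 = 17/3.
E[W | box 3] = (4+10+11+6)/4 = 31/4.
E[W] = (1/3)·(29/5) + (1/3)·(17/3) + (1/3)·(31/4) = 1153/180.

1153/180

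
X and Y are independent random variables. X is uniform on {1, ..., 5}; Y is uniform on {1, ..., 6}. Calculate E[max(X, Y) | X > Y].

Outcomes with X > Y: (2,1), (3,1), (3,2), (4,1), (4,2), (4,3), (5,1), (5,2), (5,3), (5,4), each with probability 1/30.
E[max(X, Y) | X > Y] = (2 + 3 + 3 + 4 + 4 + 4 + 5 + 5 + 5 + 5) / 10 = 4.

4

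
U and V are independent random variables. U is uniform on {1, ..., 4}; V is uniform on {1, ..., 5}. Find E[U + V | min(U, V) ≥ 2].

P(min(U, V) ≥ 2) = 3/5.
Summing (U+V)·P(x,y) over outcomes with min(U, V) ≥ 2 gives 39/10.
E[U + V | min(U, V) ≥ 2] = (39/10) / (3/5) = 13/2.

13/2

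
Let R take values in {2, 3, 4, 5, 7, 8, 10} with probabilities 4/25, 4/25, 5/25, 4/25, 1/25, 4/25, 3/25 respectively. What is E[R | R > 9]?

P(R > 9) = 3/25.
Σ over the event: 10·3/25 = 6/5.
E[R | R > 9] = (6/5) / (3/25) = 10.

10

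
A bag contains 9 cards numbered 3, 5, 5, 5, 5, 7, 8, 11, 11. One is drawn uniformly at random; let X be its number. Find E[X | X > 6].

37/4

P(X > 6) = 4/9.
Σ over the event: 7·1/9 + 8·1/9 + 11·2/9 = 37/9.
E[X | X > 6] = (37/9) / (4/9) = 37/4.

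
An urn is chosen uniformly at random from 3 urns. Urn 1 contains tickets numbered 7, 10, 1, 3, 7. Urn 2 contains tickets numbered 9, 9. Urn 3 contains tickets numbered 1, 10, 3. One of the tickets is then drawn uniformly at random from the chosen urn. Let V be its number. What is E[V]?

289/45

E[V | urn 1] = (7+10+1+3+7)/5 = 28/5.
E[V | urn 2] = (9+9)/2 = 9.
E[V | urn 3] = (1+10+3)/3 = 14/3.
E[V] = (1/3)·(28/5) + (1/3)·(9) + (1/3)·(14/3) = 289/45.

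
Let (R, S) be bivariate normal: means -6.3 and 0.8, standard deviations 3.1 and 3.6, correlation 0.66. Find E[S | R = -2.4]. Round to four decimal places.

E[S | R=x] = μ_S + ρ(σ_S/σ_R)(x − μ_R) for jointly normal variables.
E[S | R=-2.4] = 0.8 + (0.66)·(3.6/3.1)·(-2.4 − (-6.3)) = 0.8 + (0.76645)·(3.9) = 3.7892.

3.7892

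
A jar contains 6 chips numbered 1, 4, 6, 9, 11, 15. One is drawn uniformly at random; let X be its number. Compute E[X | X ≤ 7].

P(X ≤ 7) = 1/2.
Σ over the event: 1·1/6 + 4·1/6 + 6·1/6 = 11/6.
E[X | X ≤ 7] = (11/6) / (1/2) = 11/3.

11/3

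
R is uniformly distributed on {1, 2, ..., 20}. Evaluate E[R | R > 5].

P(R > 5) = 3/4.
E[R | R > 5] = (39/4) / (3/4) = 13.

13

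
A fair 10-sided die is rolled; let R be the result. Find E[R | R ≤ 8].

9/2

Given R ≤ 8, R is equally likely to be any of {1, 2, 3, 4, 5, 6, 7, 8}.
E[R | R ≤ 8] = (1 + 2 + 3 + 4 + 5 + 6 + 7 + 8) / 8 = 9/2.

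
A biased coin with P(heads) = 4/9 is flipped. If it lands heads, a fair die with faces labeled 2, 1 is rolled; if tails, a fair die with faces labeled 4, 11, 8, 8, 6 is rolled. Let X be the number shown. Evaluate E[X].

43/9

E[X | heads] = (2+1)/2 = 3/2.
E[X | tails] = (4+11+8+8+6)/5 = 37/5.
By the law of total expectation,
E[X] = (4/9)·(3/2) + (5/9)·(37/5) = 43/9.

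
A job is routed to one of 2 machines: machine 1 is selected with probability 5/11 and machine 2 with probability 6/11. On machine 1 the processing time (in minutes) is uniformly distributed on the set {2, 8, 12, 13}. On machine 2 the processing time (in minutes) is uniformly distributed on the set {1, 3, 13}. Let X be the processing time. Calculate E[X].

311/44

E[X | machine 1] = (2+8+12+13)/4 = 35/4.
E[X | machine 2] = (1+3+13)/3 = 17/3.
By the law of total expectation,
E[X] = (5/11)·(35/4) + (6/11)·(17/3) = 311/44.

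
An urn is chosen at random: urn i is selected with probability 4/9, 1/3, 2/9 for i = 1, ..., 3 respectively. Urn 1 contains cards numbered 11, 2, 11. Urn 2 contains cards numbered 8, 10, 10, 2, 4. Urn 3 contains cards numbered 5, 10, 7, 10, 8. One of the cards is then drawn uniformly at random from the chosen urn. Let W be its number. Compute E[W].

38/5

E[W | urn 1] = (11+2+11)/3 = 8.
E[W | urn 2] = (8+10+10+2+4)/5 = 34/5.
E[W | urn 3] = (5+10+7+10+8)/5 = 8.
By the law of total expectation,
E[W] = (4/9)·(8) + (1/3)·(34/5) + (2/9)·(8) = 38/5.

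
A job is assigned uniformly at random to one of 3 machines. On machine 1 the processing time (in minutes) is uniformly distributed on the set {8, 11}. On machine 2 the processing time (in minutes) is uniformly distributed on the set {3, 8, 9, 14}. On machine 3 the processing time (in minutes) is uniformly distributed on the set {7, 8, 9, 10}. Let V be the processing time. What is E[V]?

E[V | machine 1] = (8+11)/2 = 19/2.
E[V | machine 2] = (3+8+9+14)/4 = 17/2.
E[V | machine 3] = (7+8+9+10)/4 = 17/2.
E[V] = (1/3)·(19/2) + (1/3)·(17/2) + (1/3)·(17/2) = 53/6.

53/6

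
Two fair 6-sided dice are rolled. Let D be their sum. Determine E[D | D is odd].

7

P(D is odd) = 1/2.
Σ over the event: 3·1/18 + 5·1/9 + 7·1/6 + 9·1/9 + 11·1/18 = 7/2.
E[D | D is odd] = (7/2) / (1/2) = 7.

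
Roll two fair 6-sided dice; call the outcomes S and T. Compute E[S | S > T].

P(S > T) = 5/12.
Summing S·P(x,y) over outcomes with S > T gives 35/18.
E[S | S > T] = (35/18) / (5/12) = 14/3.

14/3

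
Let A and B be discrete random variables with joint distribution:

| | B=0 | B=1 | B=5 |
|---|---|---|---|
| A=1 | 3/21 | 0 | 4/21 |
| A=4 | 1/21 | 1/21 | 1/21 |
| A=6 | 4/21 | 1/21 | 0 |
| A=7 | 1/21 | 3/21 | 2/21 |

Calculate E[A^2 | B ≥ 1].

317/12

P(B ≥ 1) = 4/7.
Summing A^2·P(A=x,B=y) over the conditioning event gives 317/21.
E[A^2 | B ≥ 1] = (317/21) / (4/7) = 317/12.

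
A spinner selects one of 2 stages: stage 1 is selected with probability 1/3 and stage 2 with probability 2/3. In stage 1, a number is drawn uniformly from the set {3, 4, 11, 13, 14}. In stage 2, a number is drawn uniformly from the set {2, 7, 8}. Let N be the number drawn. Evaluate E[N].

E[N | stage 1] = (3+4+11+13+14)/5 = 9.
E[N | stage 2] = (2+7+8)/3 = 17/3.
E[N] = (1/3)·(9) + (2/3)·(17/3) = 61/9.

61/9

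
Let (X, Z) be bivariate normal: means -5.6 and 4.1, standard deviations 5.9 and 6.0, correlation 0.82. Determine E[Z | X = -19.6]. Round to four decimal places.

For a bivariate normal, E[Z | X=x] = μ_Z + ρ·(σ_Z/σ_X)·(x − μ_X).
E[Z | X=-19.6] = 4.1 + (0.82)·(6.0/5.9)·(-19.6 − (-5.6)) = 4.1 + (0.8339)·(-14) = -7.5746.

-7.5746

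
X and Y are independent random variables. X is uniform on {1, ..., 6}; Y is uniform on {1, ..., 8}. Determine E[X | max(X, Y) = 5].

35/9

Outcomes with max(X, Y) = 5: (1,5), (2,5), (3,5), (4,5), (5,1), (5,2), (5,3), (5,4), (5,5), each with probability 1/48.
E[X | max(X, Y) = 5] = (1 + 2 + 3 + 4 + 5 + 5 + 5 + 5 + 5) / 9 = 35/9.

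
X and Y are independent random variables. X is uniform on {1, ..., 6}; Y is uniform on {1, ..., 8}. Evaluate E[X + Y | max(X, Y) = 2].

10/3

Outcomes with max(X, Y) = 2: (1,2), (2,1), (2,2), each with probability 1/48.
E[X + Y | max(X, Y) = 2] = (3 + 3 + 4) / 3 = 10/3.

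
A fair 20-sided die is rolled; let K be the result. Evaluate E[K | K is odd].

Given K is odd, K is equally likely to be any of {1, 3, 5, 7, 9, 11, 13, 15, 17, 19}.
E[K | K is odd] = (1 + 3 + 5 + 7 + 9 + 11 + 13 + 15 + 17 + 19) / 10 = 10.

10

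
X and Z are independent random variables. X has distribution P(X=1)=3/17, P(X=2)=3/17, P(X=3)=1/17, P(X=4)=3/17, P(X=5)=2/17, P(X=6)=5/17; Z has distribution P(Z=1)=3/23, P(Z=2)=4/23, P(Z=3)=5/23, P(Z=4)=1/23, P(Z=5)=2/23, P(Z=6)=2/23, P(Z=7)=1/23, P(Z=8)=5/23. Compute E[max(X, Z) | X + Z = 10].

P(X + Z = 10) = 31/391.
Summing max(X,Z)·P(x,y) over outcomes with X + Z = 10 gives 213/391.
E[max(X, Z) | X + Z = 10] = (213/391) / (31/391) = 213/31.

213/31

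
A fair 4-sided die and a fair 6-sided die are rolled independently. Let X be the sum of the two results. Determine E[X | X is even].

6

P(X is even) = 1/2.
Σ over the event: 2·1/24 + 4·1/8 + 6·1/6 + 8·1/8 + 10·1/24 = 3.
E[X | X is even] = (3) / (1/2) = 6.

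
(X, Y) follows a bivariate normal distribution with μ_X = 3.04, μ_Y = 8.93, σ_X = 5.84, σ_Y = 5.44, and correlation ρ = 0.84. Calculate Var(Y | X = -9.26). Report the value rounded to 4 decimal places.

For a bivariate normal, Var(Y | X=x) = σ_Y²(1 − ρ²).
Var(Y | X=-9.26) = (5.44)²·(1 − (0.84)²) = 29.5936·0.2944 = 8.7124.

8.7124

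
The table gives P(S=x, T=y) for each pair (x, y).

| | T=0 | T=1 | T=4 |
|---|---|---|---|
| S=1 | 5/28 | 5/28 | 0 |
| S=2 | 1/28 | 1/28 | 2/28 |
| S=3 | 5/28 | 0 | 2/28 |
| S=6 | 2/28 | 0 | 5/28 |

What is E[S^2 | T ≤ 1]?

135/19

P(T ≤ 1) = 19/28.
Σ S^2·P over the event = 1·(5/28) + 1·(5/28) + 4·(1/28) + 4·(1/28) + 9·(5/28) + 36·(2/28) = 135/28.
E[S^2 | T ≤ 1] = (135/28) / (19/28) = 135/19.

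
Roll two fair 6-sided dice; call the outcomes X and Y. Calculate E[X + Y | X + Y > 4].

P(X + Y > 4) = 5/6.
Summing (X+Y)·P(x,y) over outcomes with X + Y > 4 gives 58/9.
E[X + Y | X + Y > 4] = (58/9) / (5/6) = 116/15.

116/15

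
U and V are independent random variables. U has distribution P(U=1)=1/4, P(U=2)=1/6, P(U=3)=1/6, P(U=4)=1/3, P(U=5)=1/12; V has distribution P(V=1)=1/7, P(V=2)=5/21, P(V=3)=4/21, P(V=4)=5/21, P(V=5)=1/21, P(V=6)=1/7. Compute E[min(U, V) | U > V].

P(U > V) = 29/84.
Summing min(U,V)·P(x,y) over outcomes with U > V gives 59/84.
E[min(U, V) | U > V] = (59/84) / (29/84) = 59/29.

59/29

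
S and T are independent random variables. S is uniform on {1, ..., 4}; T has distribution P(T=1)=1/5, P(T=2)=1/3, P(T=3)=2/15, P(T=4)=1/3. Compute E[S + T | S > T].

P(S > T) = 7/20.
Summing (S+T)·P(x,y) over outcomes with S > T gives 7/4.
E[S + T | S > T] = (7/4) / (7/20) = 5.

5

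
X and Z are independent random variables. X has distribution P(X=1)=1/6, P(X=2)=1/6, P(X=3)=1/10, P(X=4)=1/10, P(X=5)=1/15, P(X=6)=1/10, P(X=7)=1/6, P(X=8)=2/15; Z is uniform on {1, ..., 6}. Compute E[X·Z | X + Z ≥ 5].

1341/76

P(X + Z ≥ 5) = 38/45.
Summing XZ·P(x,y) over outcomes with X + Z ≥ 5 gives 149/10.
E[X·Z | X + Z ≥ 5] = (149/10) / (38/45) = 1341/76.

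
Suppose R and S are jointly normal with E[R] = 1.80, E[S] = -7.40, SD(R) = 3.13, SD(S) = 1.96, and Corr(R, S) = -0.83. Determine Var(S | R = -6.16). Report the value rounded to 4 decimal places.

1.1951

The conditional variance in a bivariate normal is σ_S²(1 − ρ²), independent of x.
Var(S | R=-6.16) = (1.96)²·(1 − (-0.83)²) = 3.8416·0.3111 = 1.1951.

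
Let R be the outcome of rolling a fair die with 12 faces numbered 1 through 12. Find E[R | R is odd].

Given R is odd, R is equally likely to be any of {1, 3, 5, 7, 9, 11}.
E[R | R is odd] = (1 + 3 + 5 + 7 + 9 + 11) / 6 = 6.

6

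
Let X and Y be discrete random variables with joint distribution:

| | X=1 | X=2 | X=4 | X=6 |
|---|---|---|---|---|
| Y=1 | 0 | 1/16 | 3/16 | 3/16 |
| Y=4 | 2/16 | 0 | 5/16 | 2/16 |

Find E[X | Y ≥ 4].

34/9

P(Y ≥ 4) = 9/16.
Σ X·P over the event = 1·(2/16) + 4·(5/16) + 6·(2/16) = 17/8.
E[X | Y ≥ 4] = (17/8) / (9/16) = 34/9.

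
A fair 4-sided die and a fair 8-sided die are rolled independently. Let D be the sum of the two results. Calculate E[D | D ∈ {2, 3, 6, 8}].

P(D ∈ {2, 3, 6, 8}) = 11/32.
Σ over the event: 2·1/32 + 3·1/16 + 6·1/8 + 8·1/8 = 2.
E[D | D ∈ {2, 3, 6, 8}] = (2) / (11/32) = 64/11.

64/11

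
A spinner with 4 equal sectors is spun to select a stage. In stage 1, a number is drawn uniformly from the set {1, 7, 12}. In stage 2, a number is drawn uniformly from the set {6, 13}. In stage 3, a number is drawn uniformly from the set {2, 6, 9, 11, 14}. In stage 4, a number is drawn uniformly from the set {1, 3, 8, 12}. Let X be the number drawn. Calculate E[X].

917/120

E[X | stage 1] = (1+7+12)/3 = 20/3.
E[X | stage 2] = (6+13)/2 = 19/2.
E[X | stage 3] = (2+6+9+11+14)/5 = 42/5.
E[X | stage 4] = (1+3+8+12)/4 = 6.
By the law of total expectation,
E[X] = (1/4)·(20/3) + (1/4)·(19/2) + (1/4)·(42/5) + (1/4)·(6) = 917/120.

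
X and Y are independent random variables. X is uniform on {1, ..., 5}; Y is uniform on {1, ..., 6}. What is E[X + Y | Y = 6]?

P(Y = 6) = 1/6.
Summing (X+Y)·P(x,y) over outcomes with Y = 6 gives 3/2.
E[X + Y | Y = 6] = (3/2) / (1/6) = 9.

9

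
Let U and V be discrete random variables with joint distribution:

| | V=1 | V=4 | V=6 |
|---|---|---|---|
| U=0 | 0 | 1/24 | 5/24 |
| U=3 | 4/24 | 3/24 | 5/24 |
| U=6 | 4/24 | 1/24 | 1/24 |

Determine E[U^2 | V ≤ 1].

45/2

P(V ≤ 1) = 1/3.
Σ U^2·P over the event = 9·(4/24) + 36·(4/24) = 15/2.
E[U^2 | V ≤ 1] = (15/2) / (1/3) = 45/2.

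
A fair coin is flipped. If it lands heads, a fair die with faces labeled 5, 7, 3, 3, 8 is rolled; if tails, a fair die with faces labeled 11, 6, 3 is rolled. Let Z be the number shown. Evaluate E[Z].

E[Z | heads] = (5+7+3+3+8)/5 = 26/5.
E[Z | tails] = (11+6+3)/3 = 20/3.
By the law of total expectation,
E[Z] = (1/2)·(26/5) + (1/2)·(20/3) = 89/15.

89/15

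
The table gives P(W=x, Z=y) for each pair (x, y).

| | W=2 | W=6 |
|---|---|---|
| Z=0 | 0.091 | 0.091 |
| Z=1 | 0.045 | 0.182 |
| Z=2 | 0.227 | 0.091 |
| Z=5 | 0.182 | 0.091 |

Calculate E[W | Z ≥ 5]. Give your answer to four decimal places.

3.3333

P(Z ≥ 5) = 0.273.
Summing W·P(W=x,Z=y) over the conditioning event gives 0.910.
E[W | Z ≥ 5] = (0.910) / (0.273) = 3.3333.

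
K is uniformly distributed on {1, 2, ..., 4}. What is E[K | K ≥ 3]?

7/2

Given K ≥ 3, K is equally likely to be any of {3, 4}.
E[K | K ≥ 3] = (3 + 4) / 2 = 7/2.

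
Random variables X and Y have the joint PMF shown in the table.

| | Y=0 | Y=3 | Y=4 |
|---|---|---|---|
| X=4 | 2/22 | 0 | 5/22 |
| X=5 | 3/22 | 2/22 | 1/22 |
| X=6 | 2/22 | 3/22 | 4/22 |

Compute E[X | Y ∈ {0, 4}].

P(Y ∈ {0, 4}) = 17/22.
Σ X·P over the event = 4·(2/22) + 4·(5/22) + 5·(3/22) + 5·(1/22) + 6·(2/22) + 6·(4/22) = 42/11.
E[X | Y ∈ {0, 4}] = (42/11) / (17/22) = 84/17.

84/17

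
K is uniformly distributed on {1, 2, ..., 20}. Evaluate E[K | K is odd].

10

Given K is odd, K is equally likely to be any of {1, 3, 5, 7, 9, 11, 13, 15, 17, 19}.
E[K | K is odd] = (1 + 3 + 5 + 7 + 9 + 11 + 13 + 15 + 17 + 19) / 10 = 10.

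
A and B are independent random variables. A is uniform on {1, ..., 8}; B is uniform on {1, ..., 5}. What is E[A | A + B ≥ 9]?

P(A + B ≥ 9) = 3/8.
Summing A·P(x,y) over outcomes with A + B ≥ 9 gives 5/2.
E[A | A + B ≥ 9] = (5/2) / (3/8) = 20/3.

20/3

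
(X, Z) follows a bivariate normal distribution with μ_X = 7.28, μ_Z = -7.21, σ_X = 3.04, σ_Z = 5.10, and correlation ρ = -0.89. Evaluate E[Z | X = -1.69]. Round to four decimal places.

The regression of Z on X has slope ρ·σ_Z/σ_X and passes through (μ_X, μ_Z).
E[Z | X=-1.69] = -7.21 + (-0.89)·(5.10/3.04)·(-1.69 − (7.28)) = -7.21 + (-1.49309)·(-8.97) = 6.1830.

6.1830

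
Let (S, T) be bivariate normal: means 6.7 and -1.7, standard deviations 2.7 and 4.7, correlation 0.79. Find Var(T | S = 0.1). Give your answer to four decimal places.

Var(T | S=x) = (1 − ρ²)·σ_T².
Var(T | S=0.1) = (4.7)²·(1 − (0.79)²) = 22.09·0.3759 = 8.3036.

8.3036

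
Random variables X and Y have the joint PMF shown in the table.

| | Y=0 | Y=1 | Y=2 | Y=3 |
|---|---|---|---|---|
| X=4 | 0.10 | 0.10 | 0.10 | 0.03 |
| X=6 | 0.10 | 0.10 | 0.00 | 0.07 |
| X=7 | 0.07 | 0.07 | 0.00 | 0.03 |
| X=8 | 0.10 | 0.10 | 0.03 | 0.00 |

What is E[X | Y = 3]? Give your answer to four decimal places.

5.7692

P(Y = 3) = 0.13.
Summing X·P(X=x,Y=y) over the conditioning event gives 0.75.
E[X | Y = 3] = (0.75) / (0.13) = 5.7692.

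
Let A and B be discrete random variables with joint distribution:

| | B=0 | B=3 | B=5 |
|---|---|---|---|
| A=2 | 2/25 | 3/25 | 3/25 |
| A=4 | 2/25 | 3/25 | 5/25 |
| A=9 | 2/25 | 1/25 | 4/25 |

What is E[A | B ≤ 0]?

5

P(B ≤ 0) = 6/25.
Σ A·P over the event = 2·(2/25) + 4·(2/25) + 9·(2/25) = 6/5.
E[A | B ≤ 0] = (6/5) / (6/25) = 5.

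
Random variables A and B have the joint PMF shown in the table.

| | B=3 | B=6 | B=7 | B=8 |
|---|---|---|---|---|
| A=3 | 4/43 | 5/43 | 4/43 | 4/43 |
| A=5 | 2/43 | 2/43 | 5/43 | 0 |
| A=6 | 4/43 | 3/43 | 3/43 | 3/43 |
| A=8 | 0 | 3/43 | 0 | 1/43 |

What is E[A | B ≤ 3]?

P(B ≤ 3) = 10/43.
Summing A·P(A=x,B=y) over the conditioning event gives 46/43.
E[A | B ≤ 3] = (46/43) / (10/43) = 23/5.

23/5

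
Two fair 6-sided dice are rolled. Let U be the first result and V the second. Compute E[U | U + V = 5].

P(U + V = 5) = 1/9.
Summing U·P(x,y) over outcomes with U + V = 5 gives 5/18.
E[U | U + V = 5] = (5/18) / (1/9) = 5/2.

5/2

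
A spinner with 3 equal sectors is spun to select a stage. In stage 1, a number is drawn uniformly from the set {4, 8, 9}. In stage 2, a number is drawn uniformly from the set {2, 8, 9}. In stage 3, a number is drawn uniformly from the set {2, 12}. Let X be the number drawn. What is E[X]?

61/9

E[X | stage 1] = (4+8+9)/3 = 7.
E[X | stage 2] = (2+8+9)/3 = 19/3.
E[X | stage 3] = (2+12)/2 = 7.
E[X] = (1/3)·(7) + (1/3)·(19/3) + (1/3)·(7) = 61/9.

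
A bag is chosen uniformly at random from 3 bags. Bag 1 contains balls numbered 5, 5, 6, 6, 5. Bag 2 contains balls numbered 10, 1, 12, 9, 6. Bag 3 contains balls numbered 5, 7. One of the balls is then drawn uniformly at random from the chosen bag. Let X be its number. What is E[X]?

E[X | bag 1] = (5+5+6+6+5)/5 = 27/5.
E[X | bag 2] = (10+1+12+9+6)/5 = 38/5.
E[X | bag 3] = (5+7)/2 = 6.
By the law of total expectation,
E[X] = (1/3)·(27/5) + (1/3)·(38/5) + (1/3)·(6) = 19/3.

19/3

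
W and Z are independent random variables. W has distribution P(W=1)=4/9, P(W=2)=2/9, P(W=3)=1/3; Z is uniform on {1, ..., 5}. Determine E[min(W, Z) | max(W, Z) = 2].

P(max(W, Z) = 2) = 8/45.
Summing min(W,Z)·P(x,y) over outcomes with max(W, Z) = 2 gives 2/9.
E[min(W, Z) | max(W, Z) = 2] = (2/9) / (8/45) = 5/4.

5/4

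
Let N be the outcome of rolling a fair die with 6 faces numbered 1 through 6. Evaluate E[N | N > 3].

5

Given N > 3, N is equally likely to be any of {4, 5, 6}.
E[N | N > 3] = (4 + 5 + 6) / 3 = 5.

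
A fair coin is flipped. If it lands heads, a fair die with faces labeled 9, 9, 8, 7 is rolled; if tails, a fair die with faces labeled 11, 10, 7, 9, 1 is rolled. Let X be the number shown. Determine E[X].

317/40

E[X | heads] = (9+9+8+7)/4 = 33/4.
E[X | tails] = (11+10+7+9+1)/5 = 38/5.
E[X] = (1/2)·(33/4) + (1/2)·(38/5) = 317/40.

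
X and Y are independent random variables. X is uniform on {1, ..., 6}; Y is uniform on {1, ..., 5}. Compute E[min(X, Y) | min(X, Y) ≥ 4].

P(min(X, Y) ≥ 4) = 1/5.
Summing min(X,Y)·P(x,y) over outcomes with min(X, Y) ≥ 4 gives 13/15.
E[min(X, Y) | min(X, Y) ≥ 4] = (13/15) / (1/5) = 13/3.

13/3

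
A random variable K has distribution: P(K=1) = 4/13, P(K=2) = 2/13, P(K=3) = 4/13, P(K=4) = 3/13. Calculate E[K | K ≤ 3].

2

P(K ≤ 3) = 10/13.
Σ over the event: 1·4/13 + 2·2/13 + 3·4/13 = 20/13.
E[K | K ≤ 3] = (20/13) / (10/13) = 2.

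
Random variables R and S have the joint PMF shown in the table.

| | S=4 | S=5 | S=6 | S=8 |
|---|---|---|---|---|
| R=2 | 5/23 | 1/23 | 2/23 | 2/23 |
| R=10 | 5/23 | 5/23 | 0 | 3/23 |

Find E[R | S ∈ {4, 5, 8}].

146/21

P(S ∈ {4, 5, 8}) = 21/23.
Σ R·P over the event = 2·(5/23) + 2·(1/23) + 2·(2/23) + 10·(5/23) + 10·(5/23) + 10·(3/23) = 146/23.
E[R | S ∈ {4, 5, 8}] = (146/23) / (21/23) = 146/21.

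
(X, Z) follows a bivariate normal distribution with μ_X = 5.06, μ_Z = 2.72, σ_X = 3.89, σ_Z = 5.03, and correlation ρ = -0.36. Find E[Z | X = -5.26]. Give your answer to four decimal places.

E[Z | X=x] = μ_Z + ρ(σ_Z/σ_X)(x − μ_X) for jointly normal variables.
E[Z | X=-5.26] = 2.72 + (-0.36)·(5.03/3.89)·(-5.26 − (5.06)) = 2.72 + (-0.4655)·(-10.32) = 7.5240.

7.5240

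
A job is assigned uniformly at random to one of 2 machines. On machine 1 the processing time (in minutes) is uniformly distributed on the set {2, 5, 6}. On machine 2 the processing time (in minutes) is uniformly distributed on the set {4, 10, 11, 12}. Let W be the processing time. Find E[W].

163/24

E[W | machine 1] = (2+5+6)/3 = 13/3.
E[W | machine 2] = (4+10+11+12)/4 = 37/4.
E[W] = (1/2)·(13/3) + (1/2)·(37/4) = 163/24.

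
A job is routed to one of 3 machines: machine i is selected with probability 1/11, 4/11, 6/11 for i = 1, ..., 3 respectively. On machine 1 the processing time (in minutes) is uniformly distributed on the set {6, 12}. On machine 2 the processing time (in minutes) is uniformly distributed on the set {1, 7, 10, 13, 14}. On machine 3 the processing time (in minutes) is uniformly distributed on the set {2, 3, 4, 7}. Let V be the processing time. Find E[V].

69/11

E[V | machine 1] = (6+12)/2 = 9.
E[V | machine 2] = (1+7+10+13+14)/5 = 9.
E[V | machine 3] = (2+3+4+7)/4 = 4.
By the law of total expectation,
E[V] = (1/11)·(9) + (4/11)·(9) + (6/11)·(4) = 69/11.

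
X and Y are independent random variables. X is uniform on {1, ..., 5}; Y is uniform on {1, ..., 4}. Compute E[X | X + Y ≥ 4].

P(X + Y ≥ 4) = 17/20.
Summing X·P(x,y) over outcomes with X + Y ≥ 4 gives 14/5.
E[X | X + Y ≥ 4] = (14/5) / (17/20) = 56/17.

56/17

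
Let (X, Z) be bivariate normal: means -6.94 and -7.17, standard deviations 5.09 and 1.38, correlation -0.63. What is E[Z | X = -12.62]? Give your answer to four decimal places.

-6.1998

For a bivariate normal, E[Z | X=x] = μ_Z + ρ·(σ_Z/σ_X)·(x − μ_X).
E[Z | X=-12.62] = -7.17 + (-0.63)·(1.38/5.09)·(-12.62 − (-6.94)) = -7.17 + (-0.17081)·(-5.68) = -6.1998.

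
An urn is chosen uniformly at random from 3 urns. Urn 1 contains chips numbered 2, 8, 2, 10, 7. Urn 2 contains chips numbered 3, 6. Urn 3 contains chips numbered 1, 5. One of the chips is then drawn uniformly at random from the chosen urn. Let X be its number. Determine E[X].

E[X | urn 1] = (2+8+2+10+7)/5 = 29/5.
E[X | urn 2] = (3+6)/2 = 9/2.
E[X | urn 3] = (1+5)/2 = 3.
E[X] = (1/3)·(29/5) + (1/3)·(9/2) + (1/3)·(3) = 133/30.

133/30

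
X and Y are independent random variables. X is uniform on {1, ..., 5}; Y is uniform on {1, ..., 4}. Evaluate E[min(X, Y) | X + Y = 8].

7/2

P(X + Y = 8) = 1/10.
Summing min(X,Y)·P(x,y) over outcomes with X + Y = 8 gives 7/20.
E[min(X, Y) | X + Y = 8] = (7/20) / (1/10) = 7/2.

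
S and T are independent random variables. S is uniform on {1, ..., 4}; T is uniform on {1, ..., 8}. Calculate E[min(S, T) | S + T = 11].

P(S + T = 11) = 1/16.
Summing min(S,T)·P(x,y) over outcomes with S + T = 11 gives 7/32.
E[min(S, T) | S + T = 11] = (7/32) / (1/16) = 7/2.

7/2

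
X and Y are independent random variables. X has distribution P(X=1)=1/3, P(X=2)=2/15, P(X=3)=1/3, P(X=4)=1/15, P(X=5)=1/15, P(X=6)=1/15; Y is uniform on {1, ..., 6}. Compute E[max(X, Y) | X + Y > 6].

P(X + Y > 6) = 13/30.
Summing max(X,Y)·P(x,y) over outcomes with X + Y > 6 gives 104/45.
E[max(X, Y) | X + Y > 6] = (104/45) / (13/30) = 16/3.

16/3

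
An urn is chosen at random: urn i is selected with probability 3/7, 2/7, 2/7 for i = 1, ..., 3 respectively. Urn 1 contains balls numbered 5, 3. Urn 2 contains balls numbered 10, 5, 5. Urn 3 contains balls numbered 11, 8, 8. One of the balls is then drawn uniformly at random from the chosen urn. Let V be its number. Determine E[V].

E[V | urn 1] = (5+3)/2 = 4.
E[V | urn 2] = (10+5+5)/3 = 20/3.
E[V | urn 3] = (11+8+8)/3 = 9.
By the law of total expectation,
E[V] = (3/7)·(4) + (2/7)·(20/3) + (2/7)·(9) = 130/21.

130/21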